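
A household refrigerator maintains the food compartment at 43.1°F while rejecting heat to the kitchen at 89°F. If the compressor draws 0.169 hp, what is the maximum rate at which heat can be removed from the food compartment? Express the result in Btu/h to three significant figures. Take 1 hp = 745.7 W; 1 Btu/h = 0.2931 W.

4710 Btu/h

In absolute terms T_C = 279.32 K and T_H = 304.82 K, so ΔT = 25.50 K.
COP_Carnot = T_C/ΔT = 279.32/25.50 = 10.95.
Q̇_max = COP_Carnot × Ẇ = 10.95 × 0.1690 hp = 1.851 hp = 4710 Btu/h.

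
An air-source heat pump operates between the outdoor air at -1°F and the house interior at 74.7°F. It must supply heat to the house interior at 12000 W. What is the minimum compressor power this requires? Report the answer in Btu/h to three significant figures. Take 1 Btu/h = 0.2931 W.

In absolute terms T_C = 254.82 K and T_H = 296.87 K, so ΔT = 42.06 K.
COP_Carnot = T_H/ΔT = 296.87/42.06 = 7.059.
Ẇ_min = Q̇/COP_Carnot = 12000/7.059 = 1700 W = 5800 Btu/h.

5800 Btu/h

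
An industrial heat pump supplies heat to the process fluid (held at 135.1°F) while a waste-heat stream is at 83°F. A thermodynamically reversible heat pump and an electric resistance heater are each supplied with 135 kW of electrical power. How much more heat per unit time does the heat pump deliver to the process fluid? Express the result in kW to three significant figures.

In absolute terms T_C = 301.48 K and T_H = 330.43 K, so ΔT = 28.94 K.
COP_Carnot = T_H/ΔT = 330.43/28.94 = 11.42.
The heat pump delivers Q̇_H = COP × Ẇ = 1541 kW; the resistance heater delivers Ẇ = 135.0 kW.
Extra = (COP − 1)·Ẇ = 1406 kW.

1410 kW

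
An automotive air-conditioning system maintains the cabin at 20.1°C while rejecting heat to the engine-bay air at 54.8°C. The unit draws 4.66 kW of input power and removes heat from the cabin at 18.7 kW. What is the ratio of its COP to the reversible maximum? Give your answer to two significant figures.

0.47

COP_actual = Q̇_C/Ẇ = 18.70/4.660 = 4.013.
In absolute terms T_C = 293.25 K and T_H = 327.95 K, so ΔT = 34.70 K.
COP_Carnot = T_C/ΔT = 293.25/34.70 = 8.451.
η_II = COP_actual/COP_Carnot = 4.013/8.451 = 0.4748.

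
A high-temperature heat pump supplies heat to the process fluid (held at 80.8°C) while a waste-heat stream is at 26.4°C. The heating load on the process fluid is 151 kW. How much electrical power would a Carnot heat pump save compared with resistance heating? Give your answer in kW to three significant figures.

In absolute terms T_C = 299.55 K and T_H = 353.95 K, so ΔT = 54.40 K.
COP_Carnot = T_H/ΔT = 353.95/54.40 = 6.506.
Resistance heating needs Ẇ_res = Q̇_H = 151.0 kW; the reversible heat pump needs only Ẇ_hp = Q̇_H/COP = 23.21 kW.
Saving = 151.0 − 23.21 = 127.8 kW.

128 kW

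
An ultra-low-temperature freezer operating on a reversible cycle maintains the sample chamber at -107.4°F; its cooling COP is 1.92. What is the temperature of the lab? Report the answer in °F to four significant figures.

76.07 °F

COP_R = T_C/(T_H − T_C) gives T_H − T_C = T_C/COP.
With T_C = 195.71 K, T_H = 195.71 × (1 + 1/1.92) = 297.64 K.
Converting, 297.64 K = 76.07°F.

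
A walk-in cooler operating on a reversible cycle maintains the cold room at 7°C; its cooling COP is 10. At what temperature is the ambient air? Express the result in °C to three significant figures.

COP_R = T_C/(T_H − T_C) gives T_H − T_C = T_C/COP.
With T_C = 280.15 K, T_H = 280.15 × (1 + 1/10) = 308.17 K.
Converting, 308.17 K = 35.02°C.

35.0 °C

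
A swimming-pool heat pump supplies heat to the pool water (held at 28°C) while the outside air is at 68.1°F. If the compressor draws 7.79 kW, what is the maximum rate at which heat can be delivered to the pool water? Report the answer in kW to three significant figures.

295 kW

In absolute terms T_C = 293.21 K and T_H = 301.15 K, so ΔT = 7.944 K.
COP_Carnot = T_H/ΔT = 301.15/7.944 = 37.91.
Q̇_max = COP_Carnot × Ẇ = 37.91 × 7.790 kW = 295.3 kW.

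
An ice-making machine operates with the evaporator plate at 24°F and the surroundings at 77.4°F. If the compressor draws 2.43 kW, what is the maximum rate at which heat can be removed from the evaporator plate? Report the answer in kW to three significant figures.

In absolute terms T_C = 268.71 K and T_H = 298.37 K, so ΔT = 29.67 K.
COP_Carnot = T_C/ΔT = 268.71/29.67 = 9.057.
Q̇_max = COP_Carnot × Ẇ = 9.057 × 2.430 kW = 22.01 kW.

22.0 kW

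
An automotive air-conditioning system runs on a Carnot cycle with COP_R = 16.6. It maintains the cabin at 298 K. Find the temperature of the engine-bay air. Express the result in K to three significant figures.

COP_R = T_C/(T_H − T_C) gives T_H − T_C = T_C/COP.
With T_C = 298.00 K, T_H = 298.00 × (1 + 1/16.6) = 315.95 K.

316 K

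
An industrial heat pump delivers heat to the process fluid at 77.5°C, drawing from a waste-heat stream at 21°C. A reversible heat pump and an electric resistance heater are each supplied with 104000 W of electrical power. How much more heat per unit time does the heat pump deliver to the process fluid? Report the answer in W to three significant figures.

541000 W

In absolute terms T_C = 294.15 K and T_H = 350.65 K, so ΔT = 56.50 K.
COP_Carnot = T_H/ΔT = 350.65/56.50 = 6.206.
The heat pump delivers Q̇_H = COP × Ẇ = 645400 W; the resistance heater delivers Ẇ = 104000 W.
Extra = (COP − 1)·Ẇ = 541400 W.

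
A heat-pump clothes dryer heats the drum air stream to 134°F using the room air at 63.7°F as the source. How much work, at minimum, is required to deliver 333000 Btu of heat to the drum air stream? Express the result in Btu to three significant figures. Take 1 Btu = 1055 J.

In absolute terms T_C = 290.76 K and T_H = 329.82 K, so ΔT = 39.06 K.
The reversible limit is COP_HP = T_H/ΔT = 8.445, so W_min = Q_H/COP = Q_H·ΔT/T_H.
W_min = 333000 × 39.06/329.82 = 39430 Btu.

39400 Btu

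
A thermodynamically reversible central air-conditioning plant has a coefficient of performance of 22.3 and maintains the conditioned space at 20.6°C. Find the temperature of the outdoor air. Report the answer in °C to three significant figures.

33.8 °C

COP_R = T_C/(T_H − T_C) gives T_H − T_C = T_C/COP.
With T_C = 293.75 K, T_H = 293.75 × (1 + 1/22.3) = 306.92 K.
Converting, 306.92 K = 33.77°C.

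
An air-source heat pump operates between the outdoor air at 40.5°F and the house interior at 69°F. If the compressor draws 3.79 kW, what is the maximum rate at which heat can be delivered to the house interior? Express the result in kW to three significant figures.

In absolute terms T_C = 277.87 K and T_H = 293.71 K, so ΔT = 15.83 K.
COP_Carnot = T_H/ΔT = 293.71/15.83 = 18.55.
Q̇_max = COP_Carnot × Ẇ = 18.55 × 3.790 kW = 70.30 kW.

70.3 kW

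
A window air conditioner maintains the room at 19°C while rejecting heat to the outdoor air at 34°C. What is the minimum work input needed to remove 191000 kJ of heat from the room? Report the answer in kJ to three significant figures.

In absolute terms T_C = 292.15 K and T_H = 307.15 K, so ΔT = 15.00 K.
The reversible limit is COP_R = T_C/ΔT = 19.48, so W_min = Q_C/COP = Q_C·ΔT/T_C.
W_min = 191000 × 15.00/292.15 = 9807 kJ.

9810 kJ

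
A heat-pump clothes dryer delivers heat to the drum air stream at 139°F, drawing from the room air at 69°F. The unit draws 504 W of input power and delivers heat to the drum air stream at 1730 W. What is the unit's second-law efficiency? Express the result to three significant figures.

0.401

COP_actual = Q̇_H/Ẇ = 1730/504.0 = 3.433.
In absolute terms T_C = 293.71 K and T_H = 332.59 K, so ΔT = 38.89 K.
COP_Carnot = T_H/ΔT = 332.59/38.89 = 8.552.
η_II = COP_actual/COP_Carnot = 3.433/8.552 = 0.4014.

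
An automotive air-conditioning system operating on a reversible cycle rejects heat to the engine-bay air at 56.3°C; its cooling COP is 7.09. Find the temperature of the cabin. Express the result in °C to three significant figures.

15.6 °C

For a Carnot refrigerator COP_R = T_C/(T_H − T_C), so T_C = COP·T_H/(1 + COP).
With T_H = 329.45 K, T_C = 7.09 × 329.45/8.090 = 288.73 K.
Converting, 288.73 K = 15.58°C.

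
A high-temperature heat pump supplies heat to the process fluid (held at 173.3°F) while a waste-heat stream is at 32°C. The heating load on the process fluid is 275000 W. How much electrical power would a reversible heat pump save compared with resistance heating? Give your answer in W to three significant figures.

239000 W

In absolute terms T_C = 305.15 K and T_H = 351.65 K, so ΔT = 46.50 K.
COP_Carnot = T_H/ΔT = 351.65/46.50 = 7.562.
Resistance heating needs Ẇ_res = Q̇_H = 275000 W; the reversible heat pump needs only Ẇ_hp = Q̇_H/COP = 36360 W.
Saving = 275000 − 36360 = 238600 W.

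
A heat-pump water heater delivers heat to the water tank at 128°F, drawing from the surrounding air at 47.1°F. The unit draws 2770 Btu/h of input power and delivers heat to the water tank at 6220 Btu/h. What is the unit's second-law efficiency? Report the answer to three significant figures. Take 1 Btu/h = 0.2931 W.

0.309

COP_actual = Q̇_H/Ẇ = 6220/2770 = 2.245.
In absolute terms T_C = 281.54 K and T_H = 326.48 K, so ΔT = 44.94 K.
COP_Carnot = T_H/ΔT = 326.48/44.94 = 7.264.
η_II = COP_actual/COP_Carnot = 2.245/7.264 = 0.3091.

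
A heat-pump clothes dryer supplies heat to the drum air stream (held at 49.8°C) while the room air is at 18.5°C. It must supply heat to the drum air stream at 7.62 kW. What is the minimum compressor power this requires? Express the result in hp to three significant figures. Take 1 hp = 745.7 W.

0.990 hp

In absolute terms T_C = 291.65 K and T_H = 322.95 K, so ΔT = 31.30 K.
COP_Carnot = T_H/ΔT = 322.95/31.30 = 10.32.
Ẇ_min = Q̇/COP_Carnot = 7.620/10.32 = 0.7385 kW = 0.9904 hp.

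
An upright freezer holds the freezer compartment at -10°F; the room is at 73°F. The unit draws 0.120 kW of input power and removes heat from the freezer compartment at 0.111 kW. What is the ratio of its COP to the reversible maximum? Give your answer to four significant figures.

0.1707

COP_actual = Q̇_C/Ẇ = 0.1110/0.1200 = 0.9250.
In absolute terms T_C = 249.82 K and T_H = 295.93 K, so ΔT = 46.11 K.
COP_Carnot = T_C/ΔT = 249.82/46.11 = 5.418.
η_II = COP_actual/COP_Carnot = 0.9250/5.418 = 0.1707.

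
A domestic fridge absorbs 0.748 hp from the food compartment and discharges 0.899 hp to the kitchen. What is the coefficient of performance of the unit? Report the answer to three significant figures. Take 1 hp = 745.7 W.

4.95

The first law gives Q̇_H = Q̇_C + Ẇ, so the three rates are Q̇_C = 0.7480, Q̇_H = 0.8990, Ẇ = 0.1510 hp.
COP_R = Q̇_C/Ẇ = 0.7480/0.1510 = 4.954.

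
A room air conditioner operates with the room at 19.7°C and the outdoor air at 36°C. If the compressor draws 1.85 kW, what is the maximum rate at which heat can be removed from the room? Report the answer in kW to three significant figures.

33.2 kW

In absolute terms T_C = 292.85 K and T_H = 309.15 K, so ΔT = 16.30 K.
COP_Carnot = T_C/ΔT = 292.85/16.30 = 17.97.
Q̇_max = COP_Carnot × Ẇ = 17.97 × 1.850 kW = 33.24 kW.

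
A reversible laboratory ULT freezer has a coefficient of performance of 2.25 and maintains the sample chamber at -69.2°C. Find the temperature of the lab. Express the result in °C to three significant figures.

COP_R = T_C/(T_H − T_C) gives T_H − T_C = T_C/COP.
With T_C = 203.95 K, T_H = 203.95 × (1 + 1/2.25) = 294.59 K.
Converting, 294.59 K = 21.44°C.

21.4 °C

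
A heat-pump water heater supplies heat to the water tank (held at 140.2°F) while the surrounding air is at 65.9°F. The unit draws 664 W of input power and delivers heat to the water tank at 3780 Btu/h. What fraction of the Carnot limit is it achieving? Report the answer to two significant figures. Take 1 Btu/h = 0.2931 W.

Converting, Q̇_H = 3780 Btu/h = 1108 W, so COP_actual = Q̇_H/Ẇ = 1108/664.0 = 1.669.
In absolute terms T_C = 291.98 K and T_H = 333.26 K, so ΔT = 41.28 K.
COP_Carnot = T_H/ΔT = 333.26/41.28 = 8.074.
η_II = COP_actual/COP_Carnot = 1.669/8.074 = 0.2067.

0.21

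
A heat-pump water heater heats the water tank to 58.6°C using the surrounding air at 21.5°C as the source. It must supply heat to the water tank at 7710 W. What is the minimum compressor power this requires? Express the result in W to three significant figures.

862 W

In absolute terms T_C = 294.65 K and T_H = 331.75 K, so ΔT = 37.10 K.
COP_Carnot = T_H/ΔT = 331.75/37.10 = 8.942.
Ẇ_min = Q̇/COP_Carnot = 7710/8.942 = 862.2 W.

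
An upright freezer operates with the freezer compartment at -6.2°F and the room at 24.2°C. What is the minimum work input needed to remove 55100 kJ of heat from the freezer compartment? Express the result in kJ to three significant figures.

9930 kJ

In absolute terms T_C = 251.93 K and T_H = 297.35 K, so ΔT = 45.42 K.
The reversible limit is COP_R = T_C/ΔT = 5.546, so W_min = Q_C/COP = Q_C·ΔT/T_C.
W_min = 55100 × 45.42/251.93 = 9934 kJ.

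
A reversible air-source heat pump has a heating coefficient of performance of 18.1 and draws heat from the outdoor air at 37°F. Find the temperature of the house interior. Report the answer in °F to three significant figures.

66.0 °F

COP_HP = T_H/(T_H − T_C) rearranges to T_H = COP·T_C/(COP − 1).
With T_C = 275.93 K, T_H = 18.1 × 275.93/17.10 = 292.06 K.
Converting, 292.06 K = 66.05°F.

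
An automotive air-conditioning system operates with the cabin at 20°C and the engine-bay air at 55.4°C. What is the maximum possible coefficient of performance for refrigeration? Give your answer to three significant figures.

8.28

In absolute terms T_C = 293.15 K and T_H = 328.55 K, so ΔT = 35.40 K.
For a reversible cycle, COP_Carnot = T_C/ΔT = 293.15/35.40 = 8.281.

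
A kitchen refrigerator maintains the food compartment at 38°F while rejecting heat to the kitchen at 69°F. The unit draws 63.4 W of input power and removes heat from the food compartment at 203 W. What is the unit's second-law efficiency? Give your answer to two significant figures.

COP_actual = Q̇_C/Ẇ = 203.0/63.40 = 3.202.
In absolute terms T_C = 276.48 K and T_H = 293.71 K, so ΔT = 17.22 K.
COP_Carnot = T_C/ΔT = 276.48/17.22 = 16.05.
η_II = COP_actual/COP_Carnot = 3.202/16.05 = 0.1994.

0.20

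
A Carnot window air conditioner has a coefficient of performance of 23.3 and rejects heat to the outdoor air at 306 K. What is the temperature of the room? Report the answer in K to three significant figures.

293 K

For a Carnot refrigerator COP_R = T_C/(T_H − T_C), so T_C = COP·T_H/(1 + COP).
With T_H = 306.00 K, T_C = 23.3 × 306.00/24.30 = 293.41 K.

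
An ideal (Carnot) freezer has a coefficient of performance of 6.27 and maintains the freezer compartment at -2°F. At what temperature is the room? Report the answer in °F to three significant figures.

71.0 °F

COP_R = T_C/(T_H − T_C) gives T_H − T_C = T_C/COP.
With T_C = 254.26 K, T_H = 254.26 × (1 + 1/6.27) = 294.81 K.
Converting, 294.81 K = 70.99°F.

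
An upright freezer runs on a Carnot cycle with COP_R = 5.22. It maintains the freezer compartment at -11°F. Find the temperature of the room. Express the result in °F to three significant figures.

COP_R = T_C/(T_H − T_C) gives T_H − T_C = T_C/COP.
With T_C = 249.26 K, T_H = 249.26 × (1 + 1/5.22) = 297.01 K.
Converting, 297.01 K = 74.95°F.

75.0 °F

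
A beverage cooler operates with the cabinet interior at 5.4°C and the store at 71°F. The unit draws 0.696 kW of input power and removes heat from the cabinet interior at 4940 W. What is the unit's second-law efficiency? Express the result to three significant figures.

0.414

Converting, Q̇_C = 4940 W = 4.940 kW, so COP_actual = Q̇_C/Ẇ = 4.940/0.6960 = 7.098.
In absolute terms T_C = 278.55 K and T_H = 294.82 K, so ΔT = 16.27 K.
COP_Carnot = T_C/ΔT = 278.55/16.27 = 17.12.
η_II = COP_actual/COP_Carnot = 7.098/17.12 = 0.4145.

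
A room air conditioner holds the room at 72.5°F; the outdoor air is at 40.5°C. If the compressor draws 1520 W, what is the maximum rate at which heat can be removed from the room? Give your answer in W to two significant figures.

25000 W

In absolute terms T_C = 295.65 K and T_H = 313.65 K, so ΔT = 18.00 K.
COP_Carnot = T_C/ΔT = 295.65/18.00 = 16.43.
Q̇_max = COP_Carnot × Ẇ = 16.43 × 1520 W = 24970 W.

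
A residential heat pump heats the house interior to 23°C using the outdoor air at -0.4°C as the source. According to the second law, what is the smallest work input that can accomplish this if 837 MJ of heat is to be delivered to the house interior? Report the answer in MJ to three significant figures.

In absolute terms T_C = 272.75 K and T_H = 296.15 K, so ΔT = 23.40 K.
The reversible limit is COP_HP = T_H/ΔT = 12.66, so W_min = Q_H/COP = Q_H·ΔT/T_H.
W_min = 837.0 × 23.40/296.15 = 66.13 MJ.

66.1 MJ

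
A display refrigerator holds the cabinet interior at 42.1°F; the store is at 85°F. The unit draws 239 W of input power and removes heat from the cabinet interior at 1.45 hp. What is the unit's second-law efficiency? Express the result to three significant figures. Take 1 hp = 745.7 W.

0.387

Converting, Q̇_C = 1.450 hp = 1081 W, so COP_actual = Q̇_C/Ẇ = 1081/239.0 = 4.524.
In absolute terms T_C = 278.76 K and T_H = 302.59 K, so ΔT = 23.83 K.
COP_Carnot = T_C/ΔT = 278.76/23.83 = 11.70.
η_II = COP_actual/COP_Carnot = 4.524/11.70 = 0.3868.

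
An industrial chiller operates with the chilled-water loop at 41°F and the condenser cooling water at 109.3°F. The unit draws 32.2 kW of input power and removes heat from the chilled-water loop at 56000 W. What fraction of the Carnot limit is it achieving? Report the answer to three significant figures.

Converting, Q̇_C = 56000 W = 56.00 kW, so COP_actual = Q̇_C/Ẇ = 56.00/32.20 = 1.739.
In absolute terms T_C = 278.15 K and T_H = 316.09 K, so ΔT = 37.94 K.
COP_Carnot = T_C/ΔT = 278.15/37.94 = 7.330.
η_II = COP_actual/COP_Carnot = 1.739/7.330 = 0.2372.

0.237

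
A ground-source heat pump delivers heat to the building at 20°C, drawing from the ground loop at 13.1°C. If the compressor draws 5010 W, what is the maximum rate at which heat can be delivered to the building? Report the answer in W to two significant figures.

In absolute terms T_C = 286.25 K and T_H = 293.15 K, so ΔT = 6.900 K.
COP_Carnot = T_H/ΔT = 293.15/6.900 = 42.49.
Q̇_max = COP_Carnot × Ẇ = 42.49 × 5010 W = 212900 W.

210000 W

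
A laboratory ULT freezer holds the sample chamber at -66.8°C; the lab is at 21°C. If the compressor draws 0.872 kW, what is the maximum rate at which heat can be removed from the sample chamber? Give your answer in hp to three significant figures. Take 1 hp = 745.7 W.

2.75 hp

In absolute terms T_C = 206.35 K and T_H = 294.15 K, so ΔT = 87.80 K.
COP_Carnot = T_C/ΔT = 206.35/87.80 = 2.350.
Q̇_max = COP_Carnot × Ẇ = 2.350 × 0.8720 kW = 2.049 kW = 2.748 hp.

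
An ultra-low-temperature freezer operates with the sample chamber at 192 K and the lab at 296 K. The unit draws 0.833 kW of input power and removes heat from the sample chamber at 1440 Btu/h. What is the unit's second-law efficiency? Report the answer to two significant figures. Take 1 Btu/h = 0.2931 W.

0.27

Converting, Q̇_C = 1440 Btu/h = 0.4221 kW, so COP_actual = Q̇_C/Ẇ = 0.4221/0.8330 = 0.5067.
The reservoir spacing is ΔT = 296 − 192 = 104.0 K.
COP_Carnot = T_C/ΔT = 192.00/104.0 = 1.846.
η_II = COP_actual/COP_Carnot = 0.5067/1.846 = 0.2745.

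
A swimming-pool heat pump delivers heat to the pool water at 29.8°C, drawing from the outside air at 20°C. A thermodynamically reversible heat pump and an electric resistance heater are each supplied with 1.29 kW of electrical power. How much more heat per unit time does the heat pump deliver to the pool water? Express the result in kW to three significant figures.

38.6 kW

In absolute terms T_C = 293.15 K and T_H = 302.95 K, so ΔT = 9.800 K.
COP_Carnot = T_H/ΔT = 302.95/9.800 = 30.91.
The heat pump delivers Q̇_H = COP × Ẇ = 39.88 kW; the resistance heater delivers Ẇ = 1.290 kW.
Extra = (COP − 1)·Ẇ = 38.59 kW.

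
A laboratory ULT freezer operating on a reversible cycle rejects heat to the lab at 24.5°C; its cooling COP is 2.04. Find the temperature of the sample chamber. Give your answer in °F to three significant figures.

For a Carnot refrigerator COP_R = T_C/(T_H − T_C), so T_C = COP·T_H/(1 + COP).
With T_H = 297.65 K, T_C = 2.04 × 297.65/3.040 = 199.74 K.
Converting, 199.74 K = -100.14°F.

-100 °F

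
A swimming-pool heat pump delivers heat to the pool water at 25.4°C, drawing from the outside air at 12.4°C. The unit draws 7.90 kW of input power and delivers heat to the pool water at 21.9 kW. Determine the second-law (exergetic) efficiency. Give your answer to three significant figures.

0.121

COP_actual = Q̇_H/Ẇ = 21.90/7.900 = 2.772.
In absolute terms T_C = 285.55 K and T_H = 298.55 K, so ΔT = 13.00 K.
COP_Carnot = T_H/ΔT = 298.55/13.00 = 22.97.
η_II = COP_actual/COP_Carnot = 2.772/22.97 = 0.1207.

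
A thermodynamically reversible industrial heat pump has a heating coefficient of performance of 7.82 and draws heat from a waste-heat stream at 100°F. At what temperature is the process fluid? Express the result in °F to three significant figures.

COP_HP = T_H/(T_H − T_C) rearranges to T_H = COP·T_C/(COP − 1).
With T_C = 310.93 K, T_H = 7.82 × 310.93/6.820 = 356.52 K.
Converting, 356.52 K = 182.06°F.

182 °F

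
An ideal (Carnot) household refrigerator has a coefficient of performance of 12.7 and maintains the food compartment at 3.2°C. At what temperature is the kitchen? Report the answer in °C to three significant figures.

COP_R = T_C/(T_H − T_C) gives T_H − T_C = T_C/COP.
With T_C = 276.35 K, T_H = 276.35 × (1 + 1/12.7) = 298.11 K.
Converting, 298.11 K = 24.96°C.

25.0 °C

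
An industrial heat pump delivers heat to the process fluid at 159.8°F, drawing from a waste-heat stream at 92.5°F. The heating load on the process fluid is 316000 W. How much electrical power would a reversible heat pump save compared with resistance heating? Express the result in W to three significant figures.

282000 W

In absolute terms T_C = 306.76 K and T_H = 344.15 K, so ΔT = 37.39 K.
COP_Carnot = T_H/ΔT = 344.15/37.39 = 9.205.
Resistance heating needs Ẇ_res = Q̇_H = 316000 W; the reversible heat pump needs only Ẇ_hp = Q̇_H/COP = 34330 W.
Saving = 316000 − 34330 = 281700 W.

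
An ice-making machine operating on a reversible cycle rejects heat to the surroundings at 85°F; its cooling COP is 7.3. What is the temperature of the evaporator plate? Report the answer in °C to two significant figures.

For a Carnot refrigerator COP_R = T_C/(T_H − T_C), so T_C = COP·T_H/(1 + COP).
With T_H = 302.59 K, T_C = 7.3 × 302.59/8.300 = 266.14 K.
Converting, 266.14 K = -7.01°C.

-7.0 °C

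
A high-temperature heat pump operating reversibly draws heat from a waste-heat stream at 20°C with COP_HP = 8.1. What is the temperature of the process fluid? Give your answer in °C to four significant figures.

COP_HP = T_H/(T_H − T_C) rearranges to T_H = COP·T_C/(COP − 1).
With T_C = 293.15 K, T_H = 8.1 × 293.15/7.100 = 334.44 K.
Converting, 334.44 K = 61.29°C.

61.29 °C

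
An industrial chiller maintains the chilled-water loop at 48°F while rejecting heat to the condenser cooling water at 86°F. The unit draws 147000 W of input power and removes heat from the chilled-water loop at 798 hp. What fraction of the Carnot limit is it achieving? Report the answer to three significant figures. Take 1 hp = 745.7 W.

0.303

Converting, Q̇_C = 798.0 hp = 595100 W, so COP_actual = Q̇_C/Ẇ = 595100/147000 = 4.048.
In absolute terms T_C = 282.04 K and T_H = 303.15 K, so ΔT = 21.11 K.
COP_Carnot = T_C/ΔT = 282.04/21.11 = 13.36.
η_II = COP_actual/COP_Carnot = 4.048/13.36 = 0.3030.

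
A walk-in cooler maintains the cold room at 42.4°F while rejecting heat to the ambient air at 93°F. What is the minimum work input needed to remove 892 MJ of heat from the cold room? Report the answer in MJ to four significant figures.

In absolute terms T_C = 278.93 K and T_H = 307.04 K, so ΔT = 28.11 K.
The reversible limit is COP_R = T_C/ΔT = 9.922, so W_min = Q_C/COP = Q_C·ΔT/T_C.
W_min = 892.0 × 28.11/278.93 = 89.90 MJ.

89.90 MJ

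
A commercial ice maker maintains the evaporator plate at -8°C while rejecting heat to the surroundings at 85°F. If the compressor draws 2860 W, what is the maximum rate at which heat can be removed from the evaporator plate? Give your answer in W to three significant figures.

In absolute terms T_C = 265.15 K and T_H = 302.59 K, so ΔT = 37.44 K.
COP_Carnot = T_C/ΔT = 265.15/37.44 = 7.081.
Q̇_max = COP_Carnot × Ẇ = 7.081 × 2860 W = 20250 W.

20300 W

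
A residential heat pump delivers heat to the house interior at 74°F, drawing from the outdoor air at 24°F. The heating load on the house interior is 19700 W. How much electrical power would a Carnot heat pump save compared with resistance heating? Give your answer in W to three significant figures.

In absolute terms T_C = 268.71 K and T_H = 296.48 K, so ΔT = 27.78 K.
COP_Carnot = T_H/ΔT = 296.48/27.78 = 10.67.
Resistance heating needs Ẇ_res = Q̇_H = 19700 W; the reversible heat pump needs only Ẇ_hp = Q̇_H/COP = 1846 W.
Saving = 19700 − 1846 = 17850 W.

17900 W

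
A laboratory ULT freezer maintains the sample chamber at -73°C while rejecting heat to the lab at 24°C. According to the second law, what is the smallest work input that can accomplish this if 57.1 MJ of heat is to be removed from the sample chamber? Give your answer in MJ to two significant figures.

28 MJ

In absolute terms T_C = 200.15 K and T_H = 297.15 K, so ΔT = 97.00 K.
The reversible limit is COP_R = T_C/ΔT = 2.063, so W_min = Q_C/COP = Q_C·ΔT/T_C.
W_min = 57.10 × 97.00/200.15 = 27.67 MJ.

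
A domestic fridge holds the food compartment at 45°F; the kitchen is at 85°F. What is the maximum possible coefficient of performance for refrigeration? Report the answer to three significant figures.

12.6

In absolute terms T_C = 280.37 K and T_H = 302.59 K, so ΔT = 22.22 K.
For a reversible cycle, COP_Carnot = T_C/ΔT = 280.37/22.22 = 12.62.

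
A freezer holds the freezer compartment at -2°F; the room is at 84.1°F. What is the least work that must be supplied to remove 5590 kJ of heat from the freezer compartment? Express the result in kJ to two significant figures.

1100 kJ

In absolute terms T_C = 254.26 K and T_H = 302.09 K, so ΔT = 47.83 K.
The reversible limit is COP_R = T_C/ΔT = 5.316, so W_min = Q_C/COP = Q_C·ΔT/T_C.
W_min = 5590 × 47.83/254.26 = 1052 kJ.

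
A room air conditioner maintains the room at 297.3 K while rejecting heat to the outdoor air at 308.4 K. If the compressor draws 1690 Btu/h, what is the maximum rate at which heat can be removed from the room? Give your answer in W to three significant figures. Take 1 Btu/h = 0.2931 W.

13300 W

The reservoir spacing is ΔT = 308.4 − 297.3 = 11.10 K.
COP_Carnot = T_C/ΔT = 297.30/11.10 = 26.78.
Q̇_max = COP_Carnot × Ẇ = 26.78 × 1690 Btu/h = 45260 Btu/h = 13270 W.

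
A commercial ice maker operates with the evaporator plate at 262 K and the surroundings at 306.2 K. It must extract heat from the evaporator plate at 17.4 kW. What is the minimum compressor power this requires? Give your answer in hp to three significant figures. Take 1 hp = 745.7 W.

The reservoir spacing is ΔT = 306.2 − 262 = 44.20 K.
COP_Carnot = T_C/ΔT = 262.00/44.20 = 5.928.
Ẇ_min = Q̇/COP_Carnot = 17.40/5.928 = 2.935 kW = 3.936 hp.

3.94 hp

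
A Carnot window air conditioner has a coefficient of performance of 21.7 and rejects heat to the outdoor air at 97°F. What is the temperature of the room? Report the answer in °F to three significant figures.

72.5 °F

For a Carnot refrigerator COP_R = T_C/(T_H − T_C), so T_C = COP·T_H/(1 + COP).
With T_H = 309.26 K, T_C = 21.7 × 309.26/22.70 = 295.64 K.
Converting, 295.64 K = 72.48°F.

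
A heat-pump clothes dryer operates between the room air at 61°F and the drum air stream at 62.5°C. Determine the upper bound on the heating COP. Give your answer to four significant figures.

7.236

In absolute terms T_C = 289.26 K and T_H = 335.65 K, so ΔT = 46.39 K.
For a reversible cycle, COP_Carnot = T_H/ΔT = 335.65/46.39 = 7.236.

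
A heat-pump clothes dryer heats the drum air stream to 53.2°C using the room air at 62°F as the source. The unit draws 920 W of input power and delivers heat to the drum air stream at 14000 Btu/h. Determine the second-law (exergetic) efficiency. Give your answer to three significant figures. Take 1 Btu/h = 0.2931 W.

0.499

Converting, Q̇_H = 14000 Btu/h = 4103 W, so COP_actual = Q̇_H/Ẇ = 4103/920.0 = 4.460.
In absolute terms T_C = 289.82 K and T_H = 326.35 K, so ΔT = 36.53 K.
COP_Carnot = T_H/ΔT = 326.35/36.53 = 8.933.
η_II = COP_actual/COP_Carnot = 4.460/8.933 = 0.4993.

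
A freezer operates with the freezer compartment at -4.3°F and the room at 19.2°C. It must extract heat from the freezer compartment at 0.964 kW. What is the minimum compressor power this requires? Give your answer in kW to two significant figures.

In absolute terms T_C = 252.98 K and T_H = 292.35 K, so ΔT = 39.37 K.
COP_Carnot = T_C/ΔT = 252.98/39.37 = 6.426.
Ẇ_min = Q̇/COP_Carnot = 0.9640/6.426 = 0.1500 kW.

0.15 kW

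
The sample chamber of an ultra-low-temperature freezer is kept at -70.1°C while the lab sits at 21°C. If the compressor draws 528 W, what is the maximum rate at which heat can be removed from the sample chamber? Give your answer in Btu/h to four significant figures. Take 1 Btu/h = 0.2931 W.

4015 Btu/h

In absolute terms T_C = 203.05 K and T_H = 294.15 K, so ΔT = 91.10 K.
COP_Carnot = T_C/ΔT = 203.05/91.10 = 2.229.
Q̇_max = COP_Carnot × Ẇ = 2.229 × 528.0 W = 1177 W = 4015 Btu/h.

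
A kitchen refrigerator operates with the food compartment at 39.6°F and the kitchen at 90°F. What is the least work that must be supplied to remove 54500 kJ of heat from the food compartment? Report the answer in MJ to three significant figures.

In absolute terms T_C = 277.37 K and T_H = 305.37 K, so ΔT = 28.00 K.
The reversible limit is COP_R = T_C/ΔT = 9.906, so W_min = Q_C/COP = Q_C·ΔT/T_C.
W_min = 54500 × 28.00/277.37 = 5502 kJ = 5.502 MJ.

5.50 MJ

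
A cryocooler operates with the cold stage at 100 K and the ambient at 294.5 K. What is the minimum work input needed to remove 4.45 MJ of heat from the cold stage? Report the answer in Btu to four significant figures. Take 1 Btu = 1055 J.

8204 Btu

The reservoir spacing is ΔT = 294.5 − 100 = 194.5 K.
The reversible limit is COP_R = T_C/ΔT = 0.5141, so W_min = Q_C/COP = Q_C·ΔT/T_C.
W_min = 4.450 × 194.5/100.00 = 8.655 MJ = 8204 Btu.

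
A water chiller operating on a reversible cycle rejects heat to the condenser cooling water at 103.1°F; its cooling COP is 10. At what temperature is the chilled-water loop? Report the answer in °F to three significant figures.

51.9 °F

For a Carnot refrigerator COP_R = T_C/(T_H − T_C), so T_C = COP·T_H/(1 + COP).
With T_H = 312.65 K, T_C = 10 × 312.65/11.00 = 284.23 K.
Converting, 284.23 K = 51.94°F.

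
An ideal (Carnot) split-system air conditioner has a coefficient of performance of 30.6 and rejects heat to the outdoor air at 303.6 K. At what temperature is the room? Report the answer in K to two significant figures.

For a Carnot refrigerator COP_R = T_C/(T_H − T_C), so T_C = COP·T_H/(1 + COP).
With T_H = 303.60 K, T_C = 30.6 × 303.60/31.60 = 293.99 K.

290 K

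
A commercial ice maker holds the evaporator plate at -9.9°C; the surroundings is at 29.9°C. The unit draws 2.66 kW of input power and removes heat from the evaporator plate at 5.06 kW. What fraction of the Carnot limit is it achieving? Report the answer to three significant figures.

COP_actual = Q̇_C/Ẇ = 5.060/2.660 = 1.902.
In absolute terms T_C = 263.25 K and T_H = 303.05 K, so ΔT = 39.80 K.
COP_Carnot = T_C/ΔT = 263.25/39.80 = 6.614.
η_II = COP_actual/COP_Carnot = 1.902/6.614 = 0.2876.

0.288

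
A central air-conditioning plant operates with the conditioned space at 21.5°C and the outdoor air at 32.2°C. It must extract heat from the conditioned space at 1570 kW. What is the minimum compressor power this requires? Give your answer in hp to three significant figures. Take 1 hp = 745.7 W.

76.5 hp

In absolute terms T_C = 294.65 K and T_H = 305.35 K, so ΔT = 10.70 K.
COP_Carnot = T_C/ΔT = 294.65/10.70 = 27.54.
Ẇ_min = Q̇/COP_Carnot = 1570/27.54 = 57.01 kW = 76.46 hp.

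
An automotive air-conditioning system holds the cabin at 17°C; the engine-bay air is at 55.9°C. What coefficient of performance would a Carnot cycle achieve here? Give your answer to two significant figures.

7.5

In absolute terms T_C = 290.15 K and T_H = 329.05 K, so ΔT = 38.90 K.
For a reversible cycle, COP_Carnot = T_C/ΔT = 290.15/38.90 = 7.459.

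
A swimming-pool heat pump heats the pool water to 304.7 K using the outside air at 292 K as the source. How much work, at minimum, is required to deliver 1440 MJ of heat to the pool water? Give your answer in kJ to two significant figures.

60000 kJ

The reservoir spacing is ΔT = 304.7 − 292 = 12.70 K.
The reversible limit is COP_HP = T_H/ΔT = 23.99, so W_min = Q_H/COP = Q_H·ΔT/T_H.
W_min = 1440 × 12.70/304.70 = 60.02 MJ = 60020 kJ.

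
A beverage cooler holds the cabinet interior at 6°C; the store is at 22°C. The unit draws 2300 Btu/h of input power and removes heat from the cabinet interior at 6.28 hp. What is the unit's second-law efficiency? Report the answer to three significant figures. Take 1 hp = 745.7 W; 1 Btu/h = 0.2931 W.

Converting, Q̇_C = 6.280 hp = 15980 Btu/h, so COP_actual = Q̇_C/Ẇ = 15980/2300 = 6.947.
In absolute terms T_C = 279.15 K and T_H = 295.15 K, so ΔT = 16.00 K.
COP_Carnot = T_C/ΔT = 279.15/16.00 = 17.45.
η_II = COP_actual/COP_Carnot = 6.947/17.45 = 0.3982.

0.398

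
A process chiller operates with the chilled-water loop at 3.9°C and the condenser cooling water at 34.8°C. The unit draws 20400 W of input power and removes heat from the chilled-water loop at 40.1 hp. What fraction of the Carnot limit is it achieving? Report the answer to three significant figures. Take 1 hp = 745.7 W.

Converting, Q̇_C = 40.10 hp = 29900 W, so COP_actual = Q̇_C/Ẇ = 29900/20400 = 1.466.
In absolute terms T_C = 277.05 K and T_H = 307.95 K, so ΔT = 30.90 K.
COP_Carnot = T_C/ΔT = 277.05/30.90 = 8.966.
η_II = COP_actual/COP_Carnot = 1.466/8.966 = 0.1635.

0.163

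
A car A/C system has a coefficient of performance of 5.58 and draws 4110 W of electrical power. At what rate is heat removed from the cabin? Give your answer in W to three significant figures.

Q̇_C = COP × Ẇ = 5.58 × 4110 = 22930 W.

22900 W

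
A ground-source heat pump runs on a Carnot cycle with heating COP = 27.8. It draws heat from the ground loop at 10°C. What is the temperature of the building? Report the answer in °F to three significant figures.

69.0 °F

COP_HP = T_H/(T_H − T_C) rearranges to T_H = COP·T_C/(COP − 1).
With T_C = 283.15 K, T_H = 27.8 × 283.15/26.80 = 293.72 K.
Converting, 293.72 K = 69.02°F.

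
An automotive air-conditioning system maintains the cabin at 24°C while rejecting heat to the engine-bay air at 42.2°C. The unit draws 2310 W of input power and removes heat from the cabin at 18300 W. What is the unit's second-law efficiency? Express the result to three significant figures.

0.485

COP_actual = Q̇_C/Ẇ = 18300/2310 = 7.922.
In absolute terms T_C = 297.15 K and T_H = 315.35 K, so ΔT = 18.20 K.
COP_Carnot = T_C/ΔT = 297.15/18.20 = 16.33.
η_II = COP_actual/COP_Carnot = 7.922/16.33 = 0.4852.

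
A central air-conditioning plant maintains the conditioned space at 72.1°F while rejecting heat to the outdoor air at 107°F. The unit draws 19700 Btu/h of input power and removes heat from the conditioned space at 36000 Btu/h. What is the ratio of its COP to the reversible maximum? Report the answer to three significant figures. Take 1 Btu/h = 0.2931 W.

COP_actual = Q̇_C/Ẇ = 36000/19700 = 1.827.
In absolute terms T_C = 295.43 K and T_H = 314.82 K, so ΔT = 19.39 K.
COP_Carnot = T_C/ΔT = 295.43/19.39 = 15.24.
η_II = COP_actual/COP_Carnot = 1.827/15.24 = 0.1199.

0.120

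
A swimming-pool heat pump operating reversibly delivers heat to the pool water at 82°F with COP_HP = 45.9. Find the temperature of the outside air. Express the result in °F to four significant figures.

70.20 °F

COP_HP = T_H/(T_H − T_C) gives T_H − T_C = T_H/COP.
With T_H = 300.93 K, T_C = 300.93 × (1 − 1/45.9) = 294.37 K.
Converting, 294.37 K = 70.20°F.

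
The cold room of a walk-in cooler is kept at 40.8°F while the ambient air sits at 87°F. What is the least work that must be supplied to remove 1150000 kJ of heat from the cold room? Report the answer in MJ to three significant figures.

106 MJ

In absolute terms T_C = 278.04 K and T_H = 303.71 K, so ΔT = 25.67 K.
The reversible limit is COP_R = T_C/ΔT = 10.83, so W_min = Q_C/COP = Q_C·ΔT/T_C.
W_min = 1150000 × 25.67/278.04 = 106200 kJ = 106.2 MJ.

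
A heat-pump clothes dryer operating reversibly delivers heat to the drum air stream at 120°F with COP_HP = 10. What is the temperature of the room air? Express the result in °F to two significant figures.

COP_HP = T_H/(T_H − T_C) gives T_H − T_C = T_H/COP.
With T_H = 322.04 K, T_C = 322.04 × (1 − 1/10) = 289.84 K.
Converting, 289.84 K = 62.03°F.

62 °F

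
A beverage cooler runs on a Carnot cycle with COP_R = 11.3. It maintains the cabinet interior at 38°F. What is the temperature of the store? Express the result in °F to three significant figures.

82.0 °F

COP_R = T_C/(T_H − T_C) gives T_H − T_C = T_C/COP.
With T_C = 276.48 K, T_H = 276.48 × (1 + 1/11.3) = 300.95 K.
Converting, 300.95 K = 82.04°F.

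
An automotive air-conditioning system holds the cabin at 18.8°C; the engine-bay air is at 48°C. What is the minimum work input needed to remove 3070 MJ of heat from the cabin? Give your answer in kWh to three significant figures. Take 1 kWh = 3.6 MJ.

In absolute terms T_C = 291.95 K and T_H = 321.15 K, so ΔT = 29.20 K.
The reversible limit is COP_R = T_C/ΔT = 9.998, so W_min = Q_C/COP = Q_C·ΔT/T_C.
W_min = 3070 × 29.20/291.95 = 307.1 MJ = 85.29 kWh.

85.3 kWh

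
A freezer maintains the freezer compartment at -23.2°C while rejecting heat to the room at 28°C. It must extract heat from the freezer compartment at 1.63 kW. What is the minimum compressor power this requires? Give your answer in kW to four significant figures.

0.3339 kW

In absolute terms T_C = 249.95 K and T_H = 301.15 K, so ΔT = 51.20 K.
COP_Carnot = T_C/ΔT = 249.95/51.20 = 4.882.
Ẇ_min = Q̇/COP_Carnot = 1.630/4.882 = 0.3339 kW.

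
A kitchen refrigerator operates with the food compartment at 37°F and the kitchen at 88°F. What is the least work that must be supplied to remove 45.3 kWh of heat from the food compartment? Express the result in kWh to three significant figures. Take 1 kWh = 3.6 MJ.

4.65 kWh

In absolute terms T_C = 275.93 K and T_H = 304.26 K, so ΔT = 28.33 K.
The reversible limit is COP_R = T_C/ΔT = 9.739, so W_min = Q_C/COP = Q_C·ΔT/T_C.
W_min = 45.30 × 28.33/275.93 = 4.652 kWh.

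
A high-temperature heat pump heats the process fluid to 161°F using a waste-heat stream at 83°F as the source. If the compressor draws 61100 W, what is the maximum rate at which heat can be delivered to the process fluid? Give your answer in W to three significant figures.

In absolute terms T_C = 301.48 K and T_H = 344.82 K, so ΔT = 43.33 K.
COP_Carnot = T_H/ΔT = 344.82/43.33 = 7.957.
Q̇_max = COP_Carnot × Ẇ = 7.957 × 61100 W = 486200 W.

486000 W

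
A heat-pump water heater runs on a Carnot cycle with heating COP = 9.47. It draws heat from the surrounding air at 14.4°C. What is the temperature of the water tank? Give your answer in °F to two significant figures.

COP_HP = T_H/(T_H − T_C) rearranges to T_H = COP·T_C/(COP − 1).
With T_C = 287.55 K, T_H = 9.47 × 287.55/8.470 = 321.50 K.
Converting, 321.50 K = 119.03°F.

120 °F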